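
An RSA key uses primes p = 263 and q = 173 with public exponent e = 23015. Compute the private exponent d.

21599

φ(n) = (p−1)(q−1) = 262·172 = 45064.
Need d with 23015·d ≡ 1 (mod 45064). Apply the extended Euclidean algorithm:
45064 = 1*23015 + 22049
23015 = 1*22049 + 966
22049 = 22*966 + 797
966 = 1*797 + 169
797 = 4*169 + 121
169 = 1*121 + 48
121 = 2*48 + 25
48 = 1*25 + 23
25 = 1*23 + 2
23 = 11*2 + 1
2 = 2*1 + 0
Back-substitute:
1 = 23 − 11·2
1 = −11·25 + 12·23
1 = 12·48 − 23·25
1 = −23·121 + 58·48
1 = 58·169 − 81·121
1 = −81·797 + 382·169
1 = 382·966 − 463·797
1 = −463·22049 + 10568·966
1 = 10568·23015 − 11031·22049
1 = −11031·45064 + 21599·23015
So 23015·21599 ≡ 1 (mod 45064), hence d = 21599.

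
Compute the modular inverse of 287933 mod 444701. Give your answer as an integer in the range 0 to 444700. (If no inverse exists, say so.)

54070

gcd(444701, 287933) by repeated division:
444701 = 1·287933 + 156768
287933 = 1·156768 + 131165
156768 = 1·131165 + 25603
131165 = 5·25603 + 3150
25603 = 8·3150 + 403
3150 = 7·403 + 329
403 = 1·329 + 74
329 = 4·74 + 33
74 = 2·33 + 8
33 = 4·8 + 1
8 = 8·1 + 0
The gcd is 1. Working backward:
1 = 33 − 4·8
1 = −4·74 + 9·33
1 = 9·329 − 40·74
1 = −40·403 + 49·329
1 = 49·3150 − 383·403
1 = −383·25603 + 3113·3150
1 = 3113·131165 − 15948·25603
1 = −15948·156768 + 19061·131165
1 = 19061·287933 − 35009·156768
1 = −35009·444701 + 54070·287933
So 287933·54070 ≡ 1 (mod 444701).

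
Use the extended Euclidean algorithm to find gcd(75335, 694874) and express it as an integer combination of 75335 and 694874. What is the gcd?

Apply Euclid's algorithm to 694874 and 75335:
694874 = 9*75335 + 16859
75335 = 4*16859 + 7899
16859 = 2*7899 + 1061
7899 = 7*1061 + 472
1061 = 2*472 + 117
472 = 4*117 + 4
117 = 29*4 + 1
4 = 4*1 + 0
gcd(75335, 694874) = 1.
Express as a combination:
1 = 117 − 29·4
1 = −29·472 + 117·117
1 = 117·1061 − 263·472
1 = −263·7899 + 1958·1061
1 = 1958·16859 − 4179·7899
1 = −4179·75335 + 18674·16859
1 = 18674·694874 − 172245·75335
So 1 = (18674)·694874 + (-172245)·75335.

1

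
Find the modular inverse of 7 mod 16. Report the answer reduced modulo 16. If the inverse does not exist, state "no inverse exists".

7

Apply the Euclidean algorithm to 16 and 7:
16 = 2·7 + 2
7 = 3·2 + 1
2 = 2·1 + 0
The gcd is 1. Working backward:
1 = 7 − 3·2
1 = −3·16 + 7·7
So 7·7 ≡ 1 (mod 16).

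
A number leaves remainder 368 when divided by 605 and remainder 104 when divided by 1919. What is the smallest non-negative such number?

Write x = 368 + 605·k. Then 605·k ≡ 104 − 368 ≡ 1655 (mod 1919).
Need 605⁻¹ mod 1919. Extended Euclid on (1919, 605):
1919 = 3*605 + 104
605 = 5*104 + 85
104 = 1*85 + 19
85 = 4*19 + 9
19 = 2*9 + 1
9 = 9*1 + 0
Back-substitute:
1 = 19 − 2·9
1 = −2·85 + 9·19
1 = 9·104 − 11·85
1 = −11·605 + 64·104
1 = 64·1919 − 203·605
605⁻¹ ≡ 1716 (mod 1919), so k ≡ 1716·1655 ≡ 1779 (mod 1919).
x = 368 + 605·1779 = 1076663.

1076663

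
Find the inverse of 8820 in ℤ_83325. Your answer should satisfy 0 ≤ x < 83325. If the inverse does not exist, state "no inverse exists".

Compute gcd(8820, 83325):
83325 = 9×8820 + 3945
8820 = 2×3945 + 930
3945 = 4×930 + 225
930 = 4×225 + 30
225 = 7×30 + 15
30 = 2×15 + 0
Since gcd = 15 > 1, 8820 is not a unit mod 83325.

no inverse exists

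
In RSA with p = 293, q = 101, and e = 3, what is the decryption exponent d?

φ(n) = (p−1)(q−1) = 292·100 = 29200.
Need d with 3·d ≡ 1 (mod 29200). Apply the extended Euclidean algorithm:
29200 = 9733×3 + 1
3 = 3×1 + 0
Back-substitute:
1 = 29200 − 9733·3
So 3·(-9733) ≡ 1 (mod 29200), hence d ≡ -9733 ≡ 19467 (mod 29200).

19467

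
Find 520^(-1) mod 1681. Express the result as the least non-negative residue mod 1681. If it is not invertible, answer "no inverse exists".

514

Apply the Euclidean algorithm to 1681 and 520:
1681 = 3*520 + 121
520 = 4*121 + 36
121 = 3*36 + 13
36 = 2*13 + 10
13 = 1*10 + 3
10 = 3*3 + 1
3 = 3*1 + 0
The gcd is 1. Working backward:
1 = 10 − 3·3
1 = −3·13 + 4·10
1 = 4·36 − 11·13
1 = −11·121 + 37·36
1 = 37·520 − 159·121
1 = −159·1681 + 514·520
So 520·514 ≡ 1 (mod 1681).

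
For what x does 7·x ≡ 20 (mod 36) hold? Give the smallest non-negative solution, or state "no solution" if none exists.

8

First find gcd(7, 36):
36 = 5*7 + 1
7 = 7*1 + 0
gcd = 1, so a unique solution mod 36 exists.
Back-substitute for the Bézout coefficients:
1 = 36 − 5·7
So 7·(-5) ≡ 1 (mod 36), giving 7⁻¹ ≡ 31.
x ≡ 7⁻¹·20 ≡ 31·20 ≡ 8 (mod 36).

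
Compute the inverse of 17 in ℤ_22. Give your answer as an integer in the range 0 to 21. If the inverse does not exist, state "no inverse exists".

13

Extended Euclidean algorithm:
22 = 1·17 + 5
17 = 3·5 + 2
5 = 2·2 + 1
2 = 2·1 + 0
gcd = 1, so the inverse exists. Back-substitute:
1 = 5 − 2·2
1 = −2·17 + 7·5
1 = 7·22 − 9·17
Thus 17·(-9) ≡ 1 (mod 22); reducing, -9 mod 22 = 13.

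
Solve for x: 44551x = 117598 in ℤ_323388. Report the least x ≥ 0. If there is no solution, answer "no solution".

15718

First find gcd(44551, 323388):
323388 = 7·44551 + 11531
44551 = 3·11531 + 9958
11531 = 1·9958 + 1573
9958 = 6·1573 + 520
1573 = 3·520 + 13
520 = 40·13 + 0
gcd = 13 and 13 | 117598, so solutions exist. Divide through by 13: 3427x ≡ 9046 (mod 24876).
Now find 3427⁻¹ mod 24876:
24876 = 7·3427 + 887
3427 = 3·887 + 766
887 = 1·766 + 121
766 = 6·121 + 40
121 = 3·40 + 1
40 = 40·1 + 0
Back-substitute:
1 = 121 − 3·40
1 = −3·766 + 19·121
1 = 19·887 − 22·766
1 = −22·3427 + 85·887
1 = 85·24876 − 617·3427
So 3427·(-617) ≡ 1 (mod 24876), i.e. 3427⁻¹ ≡ 24259.
Then x ≡ 24259·9046 ≡ 15718 (mod 24876); the smallest non-negative solution is x = 15718.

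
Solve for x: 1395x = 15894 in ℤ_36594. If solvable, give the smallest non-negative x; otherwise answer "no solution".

First find gcd(1395, 36594):
36594 = 26·1395 + 324
1395 = 4·324 + 99
324 = 3·99 + 27
99 = 3·27 + 18
27 = 1·18 + 9
18 = 2·9 + 0
gcd = 9 and 9 | 15894, so solutions exist. Divide through by 9: 155x ≡ 1766 (mod 4066).
Now find 155⁻¹ mod 4066:
4066 = 26·155 + 36
155 = 4·36 + 11
36 = 3·11 + 3
11 = 3·3 + 2
3 = 1·2 + 1
2 = 2·1 + 0
Back-substitute:
1 = 3 − 2
1 = −11 + 4·3
1 = 4·36 − 13·11
1 = −13·155 + 56·36
1 = 56·4066 − 1469·155
So 155·(-1469) ≡ 1 (mod 4066), i.e. 155⁻¹ ≡ 2597.
Then x ≡ 2597·1766 ≡ 3920 (mod 4066); the smallest non-negative solution is x = 3920.

3920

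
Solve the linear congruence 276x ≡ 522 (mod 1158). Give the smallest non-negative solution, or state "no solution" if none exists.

90

First find gcd(276, 1158):
1158 = 4·276 + 54
276 = 5·54 + 6
54 = 9·6 + 0
gcd = 6 and 6 | 522, so solutions exist. Divide through by 6: 46x ≡ 87 (mod 193).
Now find 46⁻¹ mod 193:
193 = 4×46 + 9
46 = 5×9 + 1
9 = 9×1 + 0
Back-substitute:
1 = 46 − 5·9
1 = −5·193 + 21·46
So 46⁻¹ ≡ 21 (mod 193).
Then x ≡ 21·87 ≡ 90 (mod 193); the smallest non-negative solution is x = 90.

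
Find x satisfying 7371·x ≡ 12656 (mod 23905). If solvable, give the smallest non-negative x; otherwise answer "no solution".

First find gcd(7371, 23905):
23905 = 3·7371 + 1792
7371 = 4·1792 + 203
1792 = 8·203 + 168
203 = 1·168 + 35
168 = 4·35 + 28
35 = 1·28 + 7
28 = 4·7 + 0
gcd = 7 and 7 | 12656, so solutions exist. Divide through by 7: 1053x ≡ 1808 (mod 3415).
Now find 1053⁻¹ mod 3415:
3415 = 3*1053 + 256
1053 = 4*256 + 29
256 = 8*29 + 24
29 = 1*24 + 5
24 = 4*5 + 4
5 = 1*4 + 1
4 = 4*1 + 0
Back-substitute:
1 = 5 − 4
1 = −24 + 5·5
1 = 5·29 − 6·24
1 = −6·256 + 53·29
1 = 53·1053 − 218·256
1 = −218·3415 + 707·1053
So 1053⁻¹ ≡ 707 (mod 3415).
Then x ≡ 707·1808 ≡ 1046 (mod 3415); the smallest non-negative solution is x = 1046.

1046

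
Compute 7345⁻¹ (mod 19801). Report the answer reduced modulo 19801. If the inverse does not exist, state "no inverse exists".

Run Euclid on (19801, 7345):
19801 = 2*7345 + 5111
7345 = 1*5111 + 2234
5111 = 2*2234 + 643
2234 = 3*643 + 305
643 = 2*305 + 33
305 = 9*33 + 8
33 = 4*8 + 1
8 = 8*1 + 0
The gcd is 1. Working backward:
1 = 33 − 4·8
1 = −4·305 + 37·33
1 = 37·643 − 78·305
1 = −78·2234 + 271·643
1 = 271·5111 − 620·2234
1 = −620·7345 + 891·5111
1 = 891·19801 − 2402·7345
So 7345·(-2402) ≡ 1 (mod 19801), and -2402 ≡ 17399 (mod 19801).

17399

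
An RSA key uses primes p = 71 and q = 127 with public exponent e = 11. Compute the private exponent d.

4811

φ(n) = (p−1)(q−1) = 70·126 = 8820.
Need d with 11·d ≡ 1 (mod 8820). Apply the extended Euclidean algorithm:
8820 = 801×11 + 9
11 = 1×9 + 2
9 = 4×2 + 1
2 = 2×1 + 0
Back-substitute:
1 = 9 − 4·2
1 = −4·11 + 5·9
1 = 5·8820 − 4009·11
So 11·(-4009) ≡ 1 (mod 8820), hence d ≡ -4009 ≡ 4811 (mod 8820).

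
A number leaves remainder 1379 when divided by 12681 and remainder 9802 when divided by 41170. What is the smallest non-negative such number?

261521642

Write x = 1379 + 12681·k. Then 12681·k ≡ 9802 − 1379 ≡ 8423 (mod 41170).
Need 12681⁻¹ mod 41170. Extended Euclid on (41170, 12681):
41170 = 3·12681 + 3127
12681 = 4·3127 + 173
3127 = 18·173 + 13
173 = 13·13 + 4
13 = 3·4 + 1
4 = 4·1 + 0
Back-substitute:
1 = 13 − 3·4
1 = −3·173 + 40·13
1 = 40·3127 − 723·173
1 = −723·12681 + 2932·3127
1 = 2932·41170 − 9519·12681
12681⁻¹ ≡ 31651 (mod 41170), so k ≡ 31651·8423 ≡ 20623 (mod 41170).
x = 1379 + 12681·20623 = 261521642.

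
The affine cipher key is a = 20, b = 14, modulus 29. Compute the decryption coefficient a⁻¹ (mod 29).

16

gcd(29, 20) by repeated division:
29 = 1*20 + 9
20 = 2*9 + 2
9 = 4*2 + 1
2 = 2*1 + 0
gcd = 1, so the inverse exists. Back-substitute:
1 = 9 − 4·2
1 = −4·20 + 9·9
1 = 9·29 − 13·20
Thus 20·(-13) ≡ 1 (mod 29); reducing, -13 mod 29 = 16.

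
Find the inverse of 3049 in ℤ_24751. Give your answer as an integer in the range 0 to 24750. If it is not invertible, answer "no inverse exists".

Run Euclid on (24751, 3049):
24751 = 8×3049 + 359
3049 = 8×359 + 177
359 = 2×177 + 5
177 = 35×5 + 2
5 = 2×2 + 1
2 = 2×1 + 0
Since gcd(3049, 24751) = 1, back-substitute to write 1 as a combination:
1 = 5 − 2·2
1 = −2·177 + 71·5
1 = 71·359 − 144·177
1 = −144·3049 + 1223·359
1 = 1223·24751 − 9928·3049
So 3049·(-9928) ≡ 1 (mod 24751), and -9928 ≡ 14823 (mod 24751).

14823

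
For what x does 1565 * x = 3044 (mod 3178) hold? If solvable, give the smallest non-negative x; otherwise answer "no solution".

First find gcd(1565, 3178):
3178 = 2·1565 + 48
1565 = 32·48 + 29
48 = 1·29 + 19
29 = 1·19 + 10
19 = 1·10 + 9
10 = 1·9 + 1
9 = 9·1 + 0
gcd = 1, so a unique solution mod 3178 exists.
Back-substitute for the Bézout coefficients:
1 = 10 − 9
1 = −19 + 2·10
1 = 2·29 − 3·19
1 = −3·48 + 5·29
1 = 5·1565 − 163·48
1 = −163·3178 + 331·1565
So 1565·(331) ≡ 1 (mod 3178), giving 1565⁻¹ ≡ 331.
x ≡ 1565⁻¹·3044 ≡ 331·3044 ≡ 138 (mod 3178).

138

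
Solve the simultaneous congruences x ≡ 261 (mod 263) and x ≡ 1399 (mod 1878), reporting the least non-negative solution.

37081

Write x = 261 + 263·k. Then 263·k ≡ 1399 − 261 ≡ 1138 (mod 1878).
Need 263⁻¹ mod 1878. Extended Euclid on (1878, 263):
1878 = 7*263 + 37
263 = 7*37 + 4
37 = 9*4 + 1
4 = 4*1 + 0
Back-substitute:
1 = 37 − 9·4
1 = −9·263 + 64·37
1 = 64·1878 − 457·263
263⁻¹ ≡ 1421 (mod 1878), so k ≡ 1421·1138 ≡ 140 (mod 1878).
x = 261 + 263·140 = 37081.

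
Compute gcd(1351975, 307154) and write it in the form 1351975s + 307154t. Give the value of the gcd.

1

Apply Euclid's algorithm to 1351975 and 307154:
1351975 = 4*307154 + 123359
307154 = 2*123359 + 60436
123359 = 2*60436 + 2487
60436 = 24*2487 + 748
2487 = 3*748 + 243
748 = 3*243 + 19
243 = 12*19 + 15
19 = 1*15 + 4
15 = 3*4 + 3
4 = 1*3 + 1
3 = 3*1 + 0
gcd(1351975, 307154) = 1.
Back-substituting:
1 = 4 − 3
1 = −15 + 4·4
1 = 4·19 − 5·15
1 = −5·243 + 64·19
1 = 64·748 − 197·243
1 = −197·2487 + 655·748
1 = 655·60436 − 15917·2487
1 = −15917·123359 + 32489·60436
1 = 32489·307154 − 80895·123359
1 = −80895·1351975 + 356069·307154
So 1 = (-80895)·1351975 + (356069)·307154.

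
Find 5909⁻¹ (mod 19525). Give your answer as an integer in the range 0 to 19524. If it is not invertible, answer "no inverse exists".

Apply the Euclidean algorithm to 19525 and 5909:
19525 = 3*5909 + 1798
5909 = 3*1798 + 515
1798 = 3*515 + 253
515 = 2*253 + 9
253 = 28*9 + 1
9 = 9*1 + 0
gcd = 1, so the inverse exists. Back-substitute:
1 = 253 − 28·9
1 = −28·515 + 57·253
1 = 57·1798 − 199·515
1 = −199·5909 + 654·1798
1 = 654·19525 − 2161·5909
Hence 5909⁻¹ ≡ -2161 ≡ 17364 (mod 19525).

17364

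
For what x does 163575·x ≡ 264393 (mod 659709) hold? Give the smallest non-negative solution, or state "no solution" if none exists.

First find gcd(163575, 659709):
659709 = 4×163575 + 5409
163575 = 30×5409 + 1305
5409 = 4×1305 + 189
1305 = 6×189 + 171
189 = 1×171 + 18
171 = 9×18 + 9
18 = 2×9 + 0
gcd = 9 and 9 | 264393, so solutions exist. Divide through by 9: 18175x ≡ 29377 (mod 73301).
Now find 18175⁻¹ mod 73301:
73301 = 4·18175 + 601
18175 = 30·601 + 145
601 = 4·145 + 21
145 = 6·21 + 19
21 = 1·19 + 2
19 = 9·2 + 1
2 = 2·1 + 0
Back-substitute:
1 = 19 − 9·2
1 = −9·21 + 10·19
1 = 10·145 − 69·21
1 = −69·601 + 286·145
1 = 286·18175 − 8649·601
1 = −8649·73301 + 34882·18175
So 18175⁻¹ ≡ 34882 (mod 73301).
Then x ≡ 34882·29377 ≡ 53835 (mod 73301); the smallest non-negative solution is x = 53835.

53835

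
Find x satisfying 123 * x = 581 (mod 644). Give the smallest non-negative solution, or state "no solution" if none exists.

455

First find gcd(123, 644):
644 = 5*123 + 29
123 = 4*29 + 7
29 = 4*7 + 1
7 = 7*1 + 0
gcd = 1, so a unique solution mod 644 exists.
Back-substitute for the Bézout coefficients:
1 = 29 − 4·7
1 = −4·123 + 17·29
1 = 17·644 − 89·123
So 123·(-89) ≡ 1 (mod 644), giving 123⁻¹ ≡ 555.
x ≡ 123⁻¹·581 ≡ 555·581 ≡ 455 (mod 644).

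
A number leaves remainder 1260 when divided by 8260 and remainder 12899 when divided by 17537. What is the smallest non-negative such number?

112477680

Write x = 1260 + 8260·k. Then 8260·k ≡ 12899 − 1260 ≡ 11639 (mod 17537).
Need 8260⁻¹ mod 17537. Extended Euclid on (17537, 8260):
17537 = 2·8260 + 1017
8260 = 8·1017 + 124
1017 = 8·124 + 25
124 = 4·25 + 24
25 = 1·24 + 1
24 = 24·1 + 0
Back-substitute:
1 = 25 − 24
1 = −124 + 5·25
1 = 5·1017 − 41·124
1 = −41·8260 + 333·1017
1 = 333·17537 − 707·8260
8260⁻¹ ≡ 16830 (mod 17537), so k ≡ 16830·11639 ≡ 13617 (mod 17537).
x = 1260 + 8260·13617 = 112477680.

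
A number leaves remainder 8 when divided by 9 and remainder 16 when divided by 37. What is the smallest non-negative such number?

53

Write x = 8 + 9·k. Then 9·k ≡ 16 − 8 ≡ 8 (mod 37).
Need 9⁻¹ mod 37. Extended Euclid on (37, 9):
37 = 4*9 + 1
9 = 9*1 + 0
Back-substitute:
1 = 37 − 4·9
9⁻¹ ≡ 33 (mod 37), so k ≡ 33·8 ≡ 5 (mod 37).
x = 8 + 9·5 = 53.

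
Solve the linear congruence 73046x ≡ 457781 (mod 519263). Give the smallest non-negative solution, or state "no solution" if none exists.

First find gcd(73046, 519263):
519263 = 7*73046 + 7941
73046 = 9*7941 + 1577
7941 = 5*1577 + 56
1577 = 28*56 + 9
56 = 6*9 + 2
9 = 4*2 + 1
2 = 2*1 + 0
gcd = 1, so a unique solution mod 519263 exists.
Back-substitute for the Bézout coefficients:
1 = 9 − 4·2
1 = −4·56 + 25·9
1 = 25·1577 − 704·56
1 = −704·7941 + 3545·1577
1 = 3545·73046 − 32609·7941
1 = −32609·519263 + 231808·73046
So 73046·(231808) ≡ 1 (mod 519263), giving 73046⁻¹ ≡ 231808.
x ≡ 73046⁻¹·457781 ≡ 231808·457781 ≡ 192105 (mod 519263).

192105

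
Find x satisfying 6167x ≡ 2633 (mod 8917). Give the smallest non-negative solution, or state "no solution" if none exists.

First find gcd(6167, 8917):
8917 = 1·6167 + 2750
6167 = 2·2750 + 667
2750 = 4·667 + 82
667 = 8·82 + 11
82 = 7·11 + 5
11 = 2·5 + 1
5 = 5·1 + 0
gcd = 1, so a unique solution mod 8917 exists.
Back-substitute for the Bézout coefficients:
1 = 11 − 2·5
1 = −2·82 + 15·11
1 = 15·667 − 122·82
1 = −122·2750 + 503·667
1 = 503·6167 − 1128·2750
1 = −1128·8917 + 1631·6167
So 6167·(1631) ≡ 1 (mod 8917), giving 6167⁻¹ ≡ 1631.
x ≡ 6167⁻¹·2633 ≡ 1631·2633 ≡ 5346 (mod 8917).

5346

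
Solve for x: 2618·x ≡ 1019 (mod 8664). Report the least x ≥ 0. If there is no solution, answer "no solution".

no solution

gcd(2618, 8664):
8664 = 3×2618 + 810
2618 = 3×810 + 188
810 = 4×188 + 58
188 = 3×58 + 14
58 = 4×14 + 2
14 = 7×2 + 0
gcd = 2, but 2 ∤ 1019, so the congruence has no solution.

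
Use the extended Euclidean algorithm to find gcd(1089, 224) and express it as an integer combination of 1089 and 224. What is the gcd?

1

Repeated division:
1089 = 4×224 + 193
224 = 1×193 + 31
193 = 6×31 + 7
31 = 4×7 + 3
7 = 2×3 + 1
3 = 3×1 + 0
gcd(1089, 224) = 1.
Express as a combination:
1 = 7 − 2·3
1 = −2·31 + 9·7
1 = 9·193 − 56·31
1 = −56·224 + 65·193
1 = 65·1089 − 316·224
So 1 = (65)·1089 + (-316)·224.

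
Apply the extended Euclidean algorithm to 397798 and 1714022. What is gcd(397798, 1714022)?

Apply Euclid's algorithm to 1714022 and 397798:
1714022 = 4·397798 + 122830
397798 = 3·122830 + 29308
122830 = 4·29308 + 5598
29308 = 5·5598 + 1318
5598 = 4·1318 + 326
1318 = 4·326 + 14
326 = 23·14 + 4
14 = 3·4 + 2
4 = 2·2 + 0
gcd(397798, 1714022) = 2.
Back-substituting:
2 = 14 − 3·4
2 = −3·326 + 70·14
2 = 70·1318 − 283·326
2 = −283·5598 + 1202·1318
2 = 1202·29308 − 6293·5598
2 = −6293·122830 + 26374·29308
2 = 26374·397798 − 85415·122830
2 = −85415·1714022 + 368034·397798
So 2 = (-85415)·1714022 + (368034)·397798.

2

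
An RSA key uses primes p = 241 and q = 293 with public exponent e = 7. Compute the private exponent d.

φ(n) = (p−1)(q−1) = 240·292 = 70080.
Need d with 7·d ≡ 1 (mod 70080). Apply the extended Euclidean algorithm:
70080 = 10011*7 + 3
7 = 2*3 + 1
3 = 3*1 + 0
Back-substitute:
1 = 7 − 2·3
1 = −2·70080 + 20023·7
So 7·20023 ≡ 1 (mod 70080), hence d = 20023.

20023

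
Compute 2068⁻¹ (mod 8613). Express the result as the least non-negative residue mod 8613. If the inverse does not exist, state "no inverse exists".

no inverse exists

Euclidean algorithm on 8613, 2068:
8613 = 4×2068 + 341
2068 = 6×341 + 22
341 = 15×22 + 11
22 = 2×11 + 0
Since gcd = 11 > 1, 2068 is not a unit mod 8613.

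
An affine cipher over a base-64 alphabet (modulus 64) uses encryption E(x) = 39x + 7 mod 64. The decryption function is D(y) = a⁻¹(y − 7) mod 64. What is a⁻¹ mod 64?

23

Run Euclid on (64, 39):
64 = 1*39 + 25
39 = 1*25 + 14
25 = 1*14 + 11
14 = 1*11 + 3
11 = 3*3 + 2
3 = 1*2 + 1
2 = 2*1 + 0
The gcd is 1. Working backward:
1 = 3 − 2
1 = −11 + 4·3
1 = 4·14 − 5·11
1 = −5·25 + 9·14
1 = 9·39 − 14·25
1 = −14·64 + 23·39
So 39·23 ≡ 1 (mod 64).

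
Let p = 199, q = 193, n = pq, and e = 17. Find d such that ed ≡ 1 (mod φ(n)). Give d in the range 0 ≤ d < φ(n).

8945

φ(n) = (p−1)(q−1) = 198·192 = 38016.
Need d with 17·d ≡ 1 (mod 38016). Apply the extended Euclidean algorithm:
38016 = 2236*17 + 4
17 = 4*4 + 1
4 = 4*1 + 0
Back-substitute:
1 = 17 − 4·4
1 = −4·38016 + 8945·17
So 17·8945 ≡ 1 (mod 38016), hence d = 8945.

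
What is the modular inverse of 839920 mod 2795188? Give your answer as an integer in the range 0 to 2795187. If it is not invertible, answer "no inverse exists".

no inverse exists

Euclidean algorithm on 2795188, 839920:
2795188 = 3*839920 + 275428
839920 = 3*275428 + 13636
275428 = 20*13636 + 2708
13636 = 5*2708 + 96
2708 = 28*96 + 20
96 = 4*20 + 16
20 = 1*16 + 4
16 = 4*4 + 0
Since gcd = 4 > 1, 839920 is not a unit mod 2795188.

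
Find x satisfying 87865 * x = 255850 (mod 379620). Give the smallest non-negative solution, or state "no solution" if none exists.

First find gcd(87865, 379620):
379620 = 4*87865 + 28160
87865 = 3*28160 + 3385
28160 = 8*3385 + 1080
3385 = 3*1080 + 145
1080 = 7*145 + 65
145 = 2*65 + 15
65 = 4*15 + 5
15 = 3*5 + 0
gcd = 5 and 5 | 255850, so solutions exist. Divide through by 5: 17573x ≡ 51170 (mod 75924).
Now find 17573⁻¹ mod 75924:
75924 = 4×17573 + 5632
17573 = 3×5632 + 677
5632 = 8×677 + 216
677 = 3×216 + 29
216 = 7×29 + 13
29 = 2×13 + 3
13 = 4×3 + 1
3 = 3×1 + 0
Back-substitute:
1 = 13 − 4·3
1 = −4·29 + 9·13
1 = 9·216 − 67·29
1 = −67·677 + 210·216
1 = 210·5632 − 1747·677
1 = −1747·17573 + 5451·5632
1 = 5451·75924 − 23551·17573
So 17573·(-23551) ≡ 1 (mod 75924), i.e. 17573⁻¹ ≡ 52373.
Then x ≡ 52373·51170 ≡ 36982 (mod 75924); the smallest non-negative solution is x = 36982.

36982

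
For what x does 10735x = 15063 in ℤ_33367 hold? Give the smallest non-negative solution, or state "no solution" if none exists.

First find gcd(10735, 33367):
33367 = 3·10735 + 1162
10735 = 9·1162 + 277
1162 = 4·277 + 54
277 = 5·54 + 7
54 = 7·7 + 5
7 = 1·5 + 2
5 = 2·2 + 1
2 = 2·1 + 0
gcd = 1, so a unique solution mod 33367 exists.
Back-substitute for the Bézout coefficients:
1 = 5 − 2·2
1 = −2·7 + 3·5
1 = 3·54 − 23·7
1 = −23·277 + 118·54
1 = 118·1162 − 495·277
1 = −495·10735 + 4573·1162
1 = 4573·33367 − 14214·10735
So 10735·(-14214) ≡ 1 (mod 33367), giving 10735⁻¹ ≡ 19153.
x ≡ 10735⁻¹·15063 ≡ 19153·15063 ≡ 10557 (mod 33367).

10557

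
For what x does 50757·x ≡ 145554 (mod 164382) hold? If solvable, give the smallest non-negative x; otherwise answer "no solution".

First find gcd(50757, 164382):
164382 = 3*50757 + 12111
50757 = 4*12111 + 2313
12111 = 5*2313 + 546
2313 = 4*546 + 129
546 = 4*129 + 30
129 = 4*30 + 9
30 = 3*9 + 3
9 = 3*3 + 0
gcd = 3 and 3 | 145554, so solutions exist. Divide through by 3: 16919x ≡ 48518 (mod 54794).
Now find 16919⁻¹ mod 54794:
54794 = 3*16919 + 4037
16919 = 4*4037 + 771
4037 = 5*771 + 182
771 = 4*182 + 43
182 = 4*43 + 10
43 = 4*10 + 3
10 = 3*3 + 1
3 = 3*1 + 0
Back-substitute:
1 = 10 − 3·3
1 = −3·43 + 13·10
1 = 13·182 − 55·43
1 = −55·771 + 233·182
1 = 233·4037 − 1220·771
1 = −1220·16919 + 5113·4037
1 = 5113·54794 − 16559·16919
So 16919·(-16559) ≡ 1 (mod 54794), i.e. 16919⁻¹ ≡ 38235.
Then x ≡ 38235·48518 ≡ 34860 (mod 54794); the smallest non-negative solution is x = 34860.

34860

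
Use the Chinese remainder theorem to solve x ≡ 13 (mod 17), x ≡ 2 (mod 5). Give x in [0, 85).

47

Write x = 13 + 17·k. Then 17·k ≡ 2 − 13 ≡ 4 (mod 5).
Need 17⁻¹ mod 5. Extended Euclid on (5, 2):
5 = 2×2 + 1
2 = 2×1 + 0
Back-substitute:
1 = 5 − 2·2
17⁻¹ ≡ 3 (mod 5), so k ≡ 3·4 ≡ 2 (mod 5).
x = 13 + 17·2 = 47.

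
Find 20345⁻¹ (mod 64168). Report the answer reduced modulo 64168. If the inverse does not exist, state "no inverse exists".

Compute gcd(20345, 64168):
64168 = 3*20345 + 3133
20345 = 6*3133 + 1547
3133 = 2*1547 + 39
1547 = 39*39 + 26
39 = 1*26 + 13
26 = 2*13 + 0
gcd(20345, 64168) = 13 ≠ 1, so 20345 has no multiplicative inverse modulo 64168.

no inverse exists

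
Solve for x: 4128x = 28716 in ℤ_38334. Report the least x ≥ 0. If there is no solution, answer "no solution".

657

First find gcd(4128, 38334):
38334 = 9·4128 + 1182
4128 = 3·1182 + 582
1182 = 2·582 + 18
582 = 32·18 + 6
18 = 3·6 + 0
gcd = 6 and 6 | 28716, so solutions exist. Divide through by 6: 688x ≡ 4786 (mod 6389).
Now find 688⁻¹ mod 6389:
6389 = 9·688 + 197
688 = 3·197 + 97
197 = 2·97 + 3
97 = 32·3 + 1
3 = 3·1 + 0
Back-substitute:
1 = 97 − 32·3
1 = −32·197 + 65·97
1 = 65·688 − 227·197
1 = −227·6389 + 2108·688
So 688⁻¹ ≡ 2108 (mod 6389).
Then x ≡ 2108·4786 ≡ 657 (mod 6389); the smallest non-negative solution is x = 657.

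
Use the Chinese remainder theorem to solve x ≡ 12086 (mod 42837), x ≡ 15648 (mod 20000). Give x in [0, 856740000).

660815648

Write x = 12086 + 42837·k. Then 42837·k ≡ 15648 − 12086 ≡ 3562 (mod 20000).
Need 42837⁻¹ mod 20000. Extended Euclid on (20000, 2837):
20000 = 7*2837 + 141
2837 = 20*141 + 17
141 = 8*17 + 5
17 = 3*5 + 2
5 = 2*2 + 1
2 = 2*1 + 0
Back-substitute:
1 = 5 − 2·2
1 = −2·17 + 7·5
1 = 7·141 − 58·17
1 = −58·2837 + 1167·141
1 = 1167·20000 − 8227·2837
42837⁻¹ ≡ 11773 (mod 20000), so k ≡ 11773·3562 ≡ 15426 (mod 20000).
x = 12086 + 42837·15426 = 660815648.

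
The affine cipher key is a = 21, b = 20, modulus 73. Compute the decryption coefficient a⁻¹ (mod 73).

Run Euclid on (73, 21):
73 = 3·21 + 10
21 = 2·10 + 1
10 = 10·1 + 0
The gcd is 1. Working backward:
1 = 21 − 2·10
1 = −2·73 + 7·21
So 21·7 ≡ 1 (mod 73).

7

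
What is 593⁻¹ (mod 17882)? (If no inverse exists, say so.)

1749

gcd(17882, 593) by repeated division:
17882 = 30*593 + 92
593 = 6*92 + 41
92 = 2*41 + 10
41 = 4*10 + 1
10 = 10*1 + 0
gcd = 1, so the inverse exists. Back-substitute:
1 = 41 − 4·10
1 = −4·92 + 9·41
1 = 9·593 − 58·92
1 = −58·17882 + 1749·593
So 593·1749 ≡ 1 (mod 17882).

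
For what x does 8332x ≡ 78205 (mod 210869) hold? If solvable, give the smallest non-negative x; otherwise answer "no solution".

First find gcd(8332, 210869):
210869 = 25·8332 + 2569
8332 = 3·2569 + 625
2569 = 4·625 + 69
625 = 9·69 + 4
69 = 17·4 + 1
4 = 4·1 + 0
gcd = 1, so a unique solution mod 210869 exists.
Back-substitute for the Bézout coefficients:
1 = 69 − 17·4
1 = −17·625 + 154·69
1 = 154·2569 − 633·625
1 = −633·8332 + 2053·2569
1 = 2053·210869 − 51958·8332
So 8332·(-51958) ≡ 1 (mod 210869), giving 8332⁻¹ ≡ 158911.
x ≡ 8332⁻¹·78205 ≡ 158911·78205 ≡ 70240 (mod 210869).

70240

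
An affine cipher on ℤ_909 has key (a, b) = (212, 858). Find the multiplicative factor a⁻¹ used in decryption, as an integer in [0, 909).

Run Euclid on (909, 212):
909 = 4*212 + 61
212 = 3*61 + 29
61 = 2*29 + 3
29 = 9*3 + 2
3 = 1*2 + 1
2 = 2*1 + 0
The gcd is 1. Working backward:
1 = 3 − 2
1 = −29 + 10·3
1 = 10·61 − 21·29
1 = −21·212 + 73·61
1 = 73·909 − 313·212
So 212·(-313) ≡ 1 (mod 909), and -313 ≡ 596 (mod 909).

596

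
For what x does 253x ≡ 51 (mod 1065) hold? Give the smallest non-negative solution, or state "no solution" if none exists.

177

First find gcd(253, 1065):
1065 = 4×253 + 53
253 = 4×53 + 41
53 = 1×41 + 12
41 = 3×12 + 5
12 = 2×5 + 2
5 = 2×2 + 1
2 = 2×1 + 0
gcd = 1, so a unique solution mod 1065 exists.
Back-substitute for the Bézout coefficients:
1 = 5 − 2·2
1 = −2·12 + 5·5
1 = 5·41 − 17·12
1 = −17·53 + 22·41
1 = 22·253 − 105·53
1 = −105·1065 + 442·253
So 253·(442) ≡ 1 (mod 1065), giving 253⁻¹ ≡ 442.
x ≡ 253⁻¹·51 ≡ 442·51 ≡ 177 (mod 1065).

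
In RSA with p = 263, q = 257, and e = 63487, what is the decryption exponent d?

φ(n) = (p−1)(q−1) = 262·256 = 67072.
Need d with 63487·d ≡ 1 (mod 67072). Apply the extended Euclidean algorithm:
67072 = 1·63487 + 3585
63487 = 17·3585 + 2542
3585 = 1·2542 + 1043
2542 = 2·1043 + 456
1043 = 2·456 + 131
456 = 3·131 + 63
131 = 2·63 + 5
63 = 12·5 + 3
5 = 1·3 + 2
3 = 1·2 + 1
2 = 2·1 + 0
Back-substitute:
1 = 3 − 2
1 = −5 + 2·3
1 = 2·63 − 25·5
1 = −25·131 + 52·63
1 = 52·456 − 181·131
1 = −181·1043 + 414·456
1 = 414·2542 − 1009·1043
1 = −1009·3585 + 1423·2542
1 = 1423·63487 − 25200·3585
1 = −25200·67072 + 26623·63487
So 63487·26623 ≡ 1 (mod 67072), hence d = 26623.

26623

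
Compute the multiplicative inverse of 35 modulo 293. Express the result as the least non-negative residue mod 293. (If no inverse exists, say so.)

67

gcd(293, 35) by repeated division:
293 = 8·35 + 13
35 = 2·13 + 9
13 = 1·9 + 4
9 = 2·4 + 1
4 = 4·1 + 0
The gcd is 1. Working backward:
1 = 9 − 2·4
1 = −2·13 + 3·9
1 = 3·35 − 8·13
1 = −8·293 + 67·35
So 35·67 ≡ 1 (mod 293).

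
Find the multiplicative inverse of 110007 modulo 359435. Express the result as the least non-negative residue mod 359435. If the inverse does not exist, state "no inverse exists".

110993

Run Euclid on (359435, 110007):
359435 = 3×110007 + 29414
110007 = 3×29414 + 21765
29414 = 1×21765 + 7649
21765 = 2×7649 + 6467
7649 = 1×6467 + 1182
6467 = 5×1182 + 557
1182 = 2×557 + 68
557 = 8×68 + 13
68 = 5×13 + 3
13 = 4×3 + 1
3 = 3×1 + 0
gcd = 1, so the inverse exists. Back-substitute:
1 = 13 − 4·3
1 = −4·68 + 21·13
1 = 21·557 − 172·68
1 = −172·1182 + 365·557
1 = 365·6467 − 1997·1182
1 = −1997·7649 + 2362·6467
1 = 2362·21765 − 6721·7649
1 = −6721·29414 + 9083·21765
1 = 9083·110007 − 33970·29414
1 = −33970·359435 + 110993·110007
So 110007·110993 ≡ 1 (mod 359435).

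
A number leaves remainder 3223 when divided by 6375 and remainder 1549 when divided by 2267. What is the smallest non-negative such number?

Write x = 3223 + 6375·k. Then 6375·k ≡ 1549 − 3223 ≡ 593 (mod 2267).
Need 6375⁻¹ mod 2267. Extended Euclid on (2267, 1841):
2267 = 1·1841 + 426
1841 = 4·426 + 137
426 = 3·137 + 15
137 = 9·15 + 2
15 = 7·2 + 1
2 = 2·1 + 0
Back-substitute:
1 = 15 − 7·2
1 = −7·137 + 64·15
1 = 64·426 − 199·137
1 = −199·1841 + 860·426
1 = 860·2267 − 1059·1841
6375⁻¹ ≡ 1208 (mod 2267), so k ≡ 1208·593 ≡ 2239 (mod 2267).
x = 3223 + 6375·2239 = 14276848.

14276848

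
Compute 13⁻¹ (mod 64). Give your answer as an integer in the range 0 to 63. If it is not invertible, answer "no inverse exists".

gcd(64, 13) by repeated division:
64 = 4×13 + 12
13 = 1×12 + 1
12 = 12×1 + 0
Since gcd(13, 64) = 1, back-substitute to write 1 as a combination:
1 = 13 − 12
1 = −64 + 5·13
So 13·5 ≡ 1 (mod 64).

5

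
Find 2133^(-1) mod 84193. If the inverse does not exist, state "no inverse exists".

Apply the Euclidean algorithm to 84193 and 2133:
84193 = 39·2133 + 1006
2133 = 2·1006 + 121
1006 = 8·121 + 38
121 = 3·38 + 7
38 = 5·7 + 3
7 = 2·3 + 1
3 = 3·1 + 0
gcd = 1, so the inverse exists. Back-substitute:
1 = 7 − 2·3
1 = −2·38 + 11·7
1 = 11·121 − 35·38
1 = −35·1006 + 291·121
1 = 291·2133 − 617·1006
1 = −617·84193 + 24354·2133
So 2133·24354 ≡ 1 (mod 84193).

24354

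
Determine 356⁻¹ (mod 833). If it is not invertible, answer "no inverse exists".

475

Extended Euclidean algorithm:
833 = 2×356 + 121
356 = 2×121 + 114
121 = 1×114 + 7
114 = 16×7 + 2
7 = 3×2 + 1
2 = 2×1 + 0
Since gcd(356, 833) = 1, back-substitute to write 1 as a combination:
1 = 7 − 3·2
1 = −3·114 + 49·7
1 = 49·121 − 52·114
1 = −52·356 + 153·121
1 = 153·833 − 358·356
Hence 356⁻¹ ≡ -358 ≡ 475 (mod 833).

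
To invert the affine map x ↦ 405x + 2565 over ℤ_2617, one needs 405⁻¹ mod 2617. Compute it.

Extended Euclidean algorithm:
2617 = 6*405 + 187
405 = 2*187 + 31
187 = 6*31 + 1
31 = 31*1 + 0
Since gcd(405, 2617) = 1, back-substitute to write 1 as a combination:
1 = 187 − 6·31
1 = −6·405 + 13·187
1 = 13·2617 − 84·405
Thus 405·(-84) ≡ 1 (mod 2617); reducing, -84 mod 2617 = 2533.

2533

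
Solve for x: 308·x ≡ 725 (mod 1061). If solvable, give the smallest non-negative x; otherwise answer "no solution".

First find gcd(308, 1061):
1061 = 3·308 + 137
308 = 2·137 + 34
137 = 4·34 + 1
34 = 34·1 + 0
gcd = 1, so a unique solution mod 1061 exists.
Back-substitute for the Bézout coefficients:
1 = 137 − 4·34
1 = −4·308 + 9·137
1 = 9·1061 − 31·308
So 308·(-31) ≡ 1 (mod 1061), giving 308⁻¹ ≡ 1030.
x ≡ 308⁻¹·725 ≡ 1030·725 ≡ 867 (mod 1061).

867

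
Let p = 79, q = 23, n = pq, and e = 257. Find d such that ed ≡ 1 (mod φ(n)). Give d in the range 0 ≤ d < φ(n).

641

φ(n) = (p−1)(q−1) = 78·22 = 1716.
Need d with 257·d ≡ 1 (mod 1716). Apply the extended Euclidean algorithm:
1716 = 6*257 + 174
257 = 1*174 + 83
174 = 2*83 + 8
83 = 10*8 + 3
8 = 2*3 + 2
3 = 1*2 + 1
2 = 2*1 + 0
Back-substitute:
1 = 3 − 2
1 = −8 + 3·3
1 = 3·83 − 31·8
1 = −31·174 + 65·83
1 = 65·257 − 96·174
1 = −96·1716 + 641·257
So 257·641 ≡ 1 (mod 1716), hence d = 641.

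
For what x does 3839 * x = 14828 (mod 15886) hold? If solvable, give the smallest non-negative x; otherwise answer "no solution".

First find gcd(3839, 15886):
15886 = 4*3839 + 530
3839 = 7*530 + 129
530 = 4*129 + 14
129 = 9*14 + 3
14 = 4*3 + 2
3 = 1*2 + 1
2 = 2*1 + 0
gcd = 1, so a unique solution mod 15886 exists.
Back-substitute for the Bézout coefficients:
1 = 3 − 2
1 = −14 + 5·3
1 = 5·129 − 46·14
1 = −46·530 + 189·129
1 = 189·3839 − 1369·530
1 = −1369·15886 + 5665·3839
So 3839·(5665) ≡ 1 (mod 15886), giving 3839⁻¹ ≡ 5665.
x ≡ 3839⁻¹·14828 ≡ 5665·14828 ≡ 11338 (mod 15886).

11338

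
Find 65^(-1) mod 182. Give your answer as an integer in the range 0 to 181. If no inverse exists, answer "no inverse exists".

no inverse exists

Euclidean algorithm on 182, 65:
182 = 2×65 + 52
65 = 1×52 + 13
52 = 4×13 + 0
gcd(65, 182) = 13 ≠ 1, so 65 has no multiplicative inverse modulo 182.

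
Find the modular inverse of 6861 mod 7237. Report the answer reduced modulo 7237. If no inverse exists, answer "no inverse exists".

1790

Extended Euclidean algorithm:
7237 = 1·6861 + 376
6861 = 18·376 + 93
376 = 4·93 + 4
93 = 23·4 + 1
4 = 4·1 + 0
The gcd is 1. Working backward:
1 = 93 − 23·4
1 = −23·376 + 93·93
1 = 93·6861 − 1697·376
1 = −1697·7237 + 1790·6861
So 6861·1790 ≡ 1 (mod 7237).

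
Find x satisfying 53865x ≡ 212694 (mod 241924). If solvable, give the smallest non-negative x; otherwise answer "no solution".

First find gcd(53865, 241924):
241924 = 4·53865 + 26464
53865 = 2·26464 + 937
26464 = 28·937 + 228
937 = 4·228 + 25
228 = 9·25 + 3
25 = 8·3 + 1
3 = 3·1 + 0
gcd = 1, so a unique solution mod 241924 exists.
Back-substitute for the Bézout coefficients:
1 = 25 − 8·3
1 = −8·228 + 73·25
1 = 73·937 − 300·228
1 = −300·26464 + 8473·937
1 = 8473·53865 − 17246·26464
1 = −17246·241924 + 77457·53865
So 53865·(77457) ≡ 1 (mod 241924), giving 53865⁻¹ ≡ 77457.
x ≡ 53865⁻¹·212694 ≡ 77457·212694 ≡ 98606 (mod 241924).

98606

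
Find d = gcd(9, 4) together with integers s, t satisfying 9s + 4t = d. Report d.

Euclidean algorithm:
9 = 2×4 + 1
4 = 4×1 + 0
gcd(9, 4) = 1.
Express as a combination:
1 = 9 − 2·4
So 1 = (1)·9 + (-2)·4.

1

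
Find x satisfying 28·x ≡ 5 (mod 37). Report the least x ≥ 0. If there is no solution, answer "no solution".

20

First find gcd(28, 37):
37 = 1×28 + 9
28 = 3×9 + 1
9 = 9×1 + 0
gcd = 1, so a unique solution mod 37 exists.
Back-substitute for the Bézout coefficients:
1 = 28 − 3·9
1 = −3·37 + 4·28
So 28·(4) ≡ 1 (mod 37), giving 28⁻¹ ≡ 4.
x ≡ 28⁻¹·5 ≡ 4·5 ≡ 20 (mod 37).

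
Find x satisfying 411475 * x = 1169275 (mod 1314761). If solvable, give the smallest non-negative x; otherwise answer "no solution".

359627

First find gcd(411475, 1314761):
1314761 = 3×411475 + 80336
411475 = 5×80336 + 9795
80336 = 8×9795 + 1976
9795 = 4×1976 + 1891
1976 = 1×1891 + 85
1891 = 22×85 + 21
85 = 4×21 + 1
21 = 21×1 + 0
gcd = 1, so a unique solution mod 1314761 exists.
Back-substitute for the Bézout coefficients:
1 = 85 − 4·21
1 = −4·1891 + 89·85
1 = 89·1976 − 93·1891
1 = −93·9795 + 461·1976
1 = 461·80336 − 3781·9795
1 = −3781·411475 + 19366·80336
1 = 19366·1314761 − 61879·411475
So 411475·(-61879) ≡ 1 (mod 1314761), giving 411475⁻¹ ≡ 1252882.
x ≡ 411475⁻¹·1169275 ≡ 1252882·1169275 ≡ 359627 (mod 1314761).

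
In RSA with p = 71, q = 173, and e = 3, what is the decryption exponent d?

8027

φ(n) = (p−1)(q−1) = 70·172 = 12040.
Need d with 3·d ≡ 1 (mod 12040). Apply the extended Euclidean algorithm:
12040 = 4013*3 + 1
3 = 3*1 + 0
Back-substitute:
1 = 12040 − 4013·3
So 3·(-4013) ≡ 1 (mod 12040), hence d ≡ -4013 ≡ 8027 (mod 12040).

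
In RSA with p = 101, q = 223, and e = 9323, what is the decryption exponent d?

11987

φ(n) = (p−1)(q−1) = 100·222 = 22200.
Need d with 9323·d ≡ 1 (mod 22200). Apply the extended Euclidean algorithm:
22200 = 2×9323 + 3554
9323 = 2×3554 + 2215
3554 = 1×2215 + 1339
2215 = 1×1339 + 876
1339 = 1×876 + 463
876 = 1×463 + 413
463 = 1×413 + 50
413 = 8×50 + 13
50 = 3×13 + 11
13 = 1×11 + 2
11 = 5×2 + 1
2 = 2×1 + 0
Back-substitute:
1 = 11 − 5·2
1 = −5·13 + 6·11
1 = 6·50 − 23·13
1 = −23·413 + 190·50
1 = 190·463 − 213·413
1 = −213·876 + 403·463
1 = 403·1339 − 616·876
1 = −616·2215 + 1019·1339
1 = 1019·3554 − 1635·2215
1 = −1635·9323 + 4289·3554
1 = 4289·22200 − 10213·9323
So 9323·(-10213) ≡ 1 (mod 22200), hence d ≡ -10213 ≡ 11987 (mod 22200).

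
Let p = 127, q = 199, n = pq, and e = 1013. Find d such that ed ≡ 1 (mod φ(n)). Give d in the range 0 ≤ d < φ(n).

φ(n) = (p−1)(q−1) = 126·198 = 24948.
Need d with 1013·d ≡ 1 (mod 24948). Apply the extended Euclidean algorithm:
24948 = 24*1013 + 636
1013 = 1*636 + 377
636 = 1*377 + 259
377 = 1*259 + 118
259 = 2*118 + 23
118 = 5*23 + 3
23 = 7*3 + 2
3 = 1*2 + 1
2 = 2*1 + 0
Back-substitute:
1 = 3 − 2
1 = −23 + 8·3
1 = 8·118 − 41·23
1 = −41·259 + 90·118
1 = 90·377 − 131·259
1 = −131·636 + 221·377
1 = 221·1013 − 352·636
1 = −352·24948 + 8669·1013
So 1013·8669 ≡ 1 (mod 24948), hence d = 8669.

8669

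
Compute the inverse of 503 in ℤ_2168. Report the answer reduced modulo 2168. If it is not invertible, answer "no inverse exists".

gcd(2168, 503) by repeated division:
2168 = 4·503 + 156
503 = 3·156 + 35
156 = 4·35 + 16
35 = 2·16 + 3
16 = 5·3 + 1
3 = 3·1 + 0
gcd = 1, so the inverse exists. Back-substitute:
1 = 16 − 5·3
1 = −5·35 + 11·16
1 = 11·156 − 49·35
1 = −49·503 + 158·156
1 = 158·2168 − 681·503
Thus 503·(-681) ≡ 1 (mod 2168); reducing, -681 mod 2168 = 1487.

1487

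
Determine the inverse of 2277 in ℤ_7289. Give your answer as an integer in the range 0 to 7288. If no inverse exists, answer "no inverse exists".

5045

Apply the Euclidean algorithm to 7289 and 2277:
7289 = 3×2277 + 458
2277 = 4×458 + 445
458 = 1×445 + 13
445 = 34×13 + 3
13 = 4×3 + 1
3 = 3×1 + 0
Since gcd(2277, 7289) = 1, back-substitute to write 1 as a combination:
1 = 13 − 4·3
1 = −4·445 + 137·13
1 = 137·458 − 141·445
1 = −141·2277 + 701·458
1 = 701·7289 − 2244·2277
Hence 2277⁻¹ ≡ -2244 ≡ 5045 (mod 7289).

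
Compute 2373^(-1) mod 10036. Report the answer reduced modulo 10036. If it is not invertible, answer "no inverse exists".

5553

Apply the Euclidean algorithm to 10036 and 2373:
10036 = 4*2373 + 544
2373 = 4*544 + 197
544 = 2*197 + 150
197 = 1*150 + 47
150 = 3*47 + 9
47 = 5*9 + 2
9 = 4*2 + 1
2 = 2*1 + 0
The gcd is 1. Working backward:
1 = 9 − 4·2
1 = −4·47 + 21·9
1 = 21·150 − 67·47
1 = −67·197 + 88·150
1 = 88·544 − 243·197
1 = −243·2373 + 1060·544
1 = 1060·10036 − 4483·2373
So 2373·(-4483) ≡ 1 (mod 10036), and -4483 ≡ 5553 (mod 10036).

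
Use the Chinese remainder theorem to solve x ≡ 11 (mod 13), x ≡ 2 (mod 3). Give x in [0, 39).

11

Write x = 11 + 13·k. Then 13·k ≡ 2 − 11 ≡ 0 (mod 3).
Need 13⁻¹ mod 3. Extended Euclid on (3, 1):
3 = 3·1 + 0
13⁻¹ ≡ 1 (mod 3), so k ≡ 1·0 ≡ 0 (mod 3).
x = 11 + 13·0 = 11.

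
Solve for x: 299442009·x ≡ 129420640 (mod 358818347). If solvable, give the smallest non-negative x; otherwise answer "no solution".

289673580

First find gcd(299442009, 358818347):
358818347 = 1×299442009 + 59376338
299442009 = 5×59376338 + 2560319
59376338 = 23×2560319 + 489001
2560319 = 5×489001 + 115314
489001 = 4×115314 + 27745
115314 = 4×27745 + 4334
27745 = 6×4334 + 1741
4334 = 2×1741 + 852
1741 = 2×852 + 37
852 = 23×37 + 1
37 = 37×1 + 0
gcd = 1, so a unique solution mod 358818347 exists.
Back-substitute for the Bézout coefficients:
1 = 852 − 23·37
1 = −23·1741 + 47·852
1 = 47·4334 − 117·1741
1 = −117·27745 + 749·4334
1 = 749·115314 − 3113·27745
1 = −3113·489001 + 13201·115314
1 = 13201·2560319 − 69118·489001
1 = −69118·59376338 + 1602915·2560319
1 = 1602915·299442009 − 8083693·59376338
1 = −8083693·358818347 + 9686608·299442009
So 299442009·(9686608) ≡ 1 (mod 358818347), giving 299442009⁻¹ ≡ 9686608.
x ≡ 299442009⁻¹·129420640 ≡ 9686608·129420640 ≡ 289673580 (mod 358818347).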